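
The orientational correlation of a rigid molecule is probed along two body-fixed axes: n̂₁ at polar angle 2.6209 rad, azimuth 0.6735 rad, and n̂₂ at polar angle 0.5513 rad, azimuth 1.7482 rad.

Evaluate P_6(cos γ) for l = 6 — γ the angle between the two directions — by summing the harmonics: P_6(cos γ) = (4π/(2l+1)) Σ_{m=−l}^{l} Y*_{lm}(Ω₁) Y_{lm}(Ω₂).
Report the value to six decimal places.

Expand P_6 via completeness: Σ_{m} conj(Y_{6,m}) at Ω₁ times Y_{6,m} at Ω₂ —
  m=-6: (-0.00456 - 0.00573j) × (-0.00484 + 0.00872j) = 0.00007 - 0.00001j  (running Σ = 0.00007 - 0.00001j)
  m=-5: (0.04311 + 0.00991j) × (-0.04357 - 0.03551j) = -0.00153 - 0.00196j  (running Σ = -0.00145 - 0.00197j)
  m=-4: (-0.14337 + 0.06883j) × (0.14225 - 0.12217j) = -0.01199 + 0.02731j  (running Σ = -0.01344 + 0.02533j)
  m=-3: (0.15961 - 0.33066j) × (0.20159 + 0.34233j) = 0.14537 - 0.01202j  (running Σ = 0.13193 + 0.01331j)
  m=-2: (0.10987 + 0.48272j) × (-0.44533 + 0.16499j) = -0.12857 - 0.19684j  (running Σ = 0.00336 - 0.18353j)
  m=-1: (-0.15449 - 0.12328j) × (-0.01969 - 0.10983j) = -0.01050 + 0.01940j  (running Σ = -0.00714 - 0.16414j)
  m=0: (-0.37678 + 0.00000j) × (-0.40746 + 0.00000j) = 0.15352 + 0.00000j  (running Σ = 0.14638 - 0.16414j)
  m=1: (0.15449 - 0.12328j) × (0.01969 - 0.10983j) = -0.01050 - 0.01940j  (running Σ = 0.13589 - 0.18353j)
  m=2: (0.10987 - 0.48272j) × (-0.44533 - 0.16499j) = -0.12857 + 0.19684j  (running Σ = 0.00731 + 0.01331j)
  m=3: (-0.15961 - 0.33066j) × (-0.20159 + 0.34233j) = 0.14537 + 0.01202j  (running Σ = 0.15268 + 0.02533j)
  m=4: (-0.14337 - 0.06883j) × (0.14225 + 0.12217j) = -0.01199 - 0.02731j  (running Σ = 0.14070 - 0.00197j)
  m=5: (-0.04311 + 0.00991j) × (0.04357 - 0.03551j) = -0.00153 + 0.00196j  (running Σ = 0.13917 - 0.00001j)
  m=6: (-0.00456 + 0.00573j) × (-0.00484 - 0.00872j) = 0.00007 + 0.00001j  (running Σ = 0.13924 + 0.00000j)
Σ over m = 0.13924 + 0.00000j; ×(4π/13) → 0.13460 + 0.00000j. Real part: 0.134600

0.134600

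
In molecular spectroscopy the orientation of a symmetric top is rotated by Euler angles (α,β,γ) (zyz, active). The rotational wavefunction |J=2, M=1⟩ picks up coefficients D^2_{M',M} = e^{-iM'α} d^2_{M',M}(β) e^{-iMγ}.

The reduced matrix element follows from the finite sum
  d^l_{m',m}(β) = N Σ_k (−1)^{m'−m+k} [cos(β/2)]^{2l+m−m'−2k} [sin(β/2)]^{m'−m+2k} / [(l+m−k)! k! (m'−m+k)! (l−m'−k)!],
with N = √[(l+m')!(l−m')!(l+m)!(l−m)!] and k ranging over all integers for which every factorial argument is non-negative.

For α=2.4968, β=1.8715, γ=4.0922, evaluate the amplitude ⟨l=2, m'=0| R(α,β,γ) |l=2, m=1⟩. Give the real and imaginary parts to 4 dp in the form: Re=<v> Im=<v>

Split into d^2_{0,1}(β=1.8715) × two z-phases.
With c≡cos(β/2)=0.593215 and s≡sin(β/2)=0.805044, N=[2·2·6·1]^{1/2}=4.898979
The bounds max(0,m−m')=1 and min(l+m,l−m')=2 give 2 terms
  k=1: (−1)^0·4.8990/(2)·0.5932^3·0.8050^1 = +0.411653
  k=2: (−1)^1·4.8990/(2)·0.5932^1·0.8050^3 = -0.758135
d^2_{0,1}(1.8715) = +0.411653 -0.758135 = -0.346482
Attach z-rotation phases: D = e^{-i(0)(2.4968)}·(-0.346482)·e^{-i(1)(4.0922)} = +0.201372-0.281957i

Re=0.2014 Im=-0.2820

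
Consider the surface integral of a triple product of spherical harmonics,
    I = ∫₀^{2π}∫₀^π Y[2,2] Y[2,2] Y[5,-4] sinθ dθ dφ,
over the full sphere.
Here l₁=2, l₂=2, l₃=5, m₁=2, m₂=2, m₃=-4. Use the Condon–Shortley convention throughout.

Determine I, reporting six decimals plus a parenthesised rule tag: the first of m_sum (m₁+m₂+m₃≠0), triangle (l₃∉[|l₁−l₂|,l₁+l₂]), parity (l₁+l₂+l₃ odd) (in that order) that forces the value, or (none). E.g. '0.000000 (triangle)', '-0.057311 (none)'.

0.000000 (triangle)

triangle: need 0≤l₃≤4, have 5; I=0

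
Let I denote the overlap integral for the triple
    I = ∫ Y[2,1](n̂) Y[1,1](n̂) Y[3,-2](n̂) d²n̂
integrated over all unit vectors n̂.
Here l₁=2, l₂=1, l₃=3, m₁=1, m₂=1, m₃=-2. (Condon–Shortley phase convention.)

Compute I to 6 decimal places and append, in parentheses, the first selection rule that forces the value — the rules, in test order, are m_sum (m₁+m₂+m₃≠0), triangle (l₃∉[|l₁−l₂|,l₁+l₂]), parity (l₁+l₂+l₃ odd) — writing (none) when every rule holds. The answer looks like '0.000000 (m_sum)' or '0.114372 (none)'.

Checks pass: Σm=0; 6 even; l₃=3∈[1,3].
(2·2+1)(2·1+1)(2·3+1) = 105
Δ: 0! 4! 2! / 7! → 1/105
sum: t=0:+1/4 = 1/4
3j²(2 1 3; 0 0 0) = Δ·Π!·Σ² = 3/35  (sign -1)
sum: t=0:+1/12 = 1/12
3j²(2 1 3; 1 1 -2) = Δ·Π!·Σ² = 2/21  (sign -1)
combine: 4πI² = 105·3/35·2/21 = 6/7
take √, sign +1: I = 0.26116903
No selection rule forces the value: the integral is nonzero (none).

0.261169 (none)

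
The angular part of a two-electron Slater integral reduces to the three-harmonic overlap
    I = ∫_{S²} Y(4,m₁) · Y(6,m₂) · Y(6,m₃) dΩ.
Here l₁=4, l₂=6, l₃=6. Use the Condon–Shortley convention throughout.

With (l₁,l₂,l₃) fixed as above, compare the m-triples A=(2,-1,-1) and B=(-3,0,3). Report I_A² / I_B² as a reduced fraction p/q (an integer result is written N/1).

40/27

l's match ⇒ only the (l;m) 3-j factors differ between A and B.
A: triangle coeff Δ(4,6,6) = 1/15315300; Σ_t [0,2]: t=0:+1/69120 t=1:−1/20736 t=2:+1/69120 = -1/51840; (3j)²=280/21879 [(4 6 6; 2 -1 -1)], sign=+1
B: triangle coeff Δ(4,6,6) = 1/15315300; Σ_t [3,4]: t=3:−1/103680 t=4:+1/207360 = -1/207360; (3j)²=21/2431 [(4 6 6; -3 0 3)], sign=+1
I_A²/I_B² = (280/21879)/(21/2431) = 40/27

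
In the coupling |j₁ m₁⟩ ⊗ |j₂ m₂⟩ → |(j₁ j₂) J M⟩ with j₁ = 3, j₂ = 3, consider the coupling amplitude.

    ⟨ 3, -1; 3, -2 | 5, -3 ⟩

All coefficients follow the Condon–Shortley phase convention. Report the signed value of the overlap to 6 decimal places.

+√(1/6) = +0.408248

triangle: 1!·5!·5!/12! = 14400/479001600
(j±m)!: 2!·4!·1!·5!·2!·8! = 464486400
prefactor² = (2J+1)·Δ·N² = 153600
  k=0: +1/(0!·1!·4!·1!·1!·4!) = 1/576
  k=1: −1/(1!·0!·3!·0!·2!·5!) = -1/1440
Σ = 1/960  ⇒  CG² = 153600·(1/960)² = 1/6
CG = +√(1/6) = +0.408248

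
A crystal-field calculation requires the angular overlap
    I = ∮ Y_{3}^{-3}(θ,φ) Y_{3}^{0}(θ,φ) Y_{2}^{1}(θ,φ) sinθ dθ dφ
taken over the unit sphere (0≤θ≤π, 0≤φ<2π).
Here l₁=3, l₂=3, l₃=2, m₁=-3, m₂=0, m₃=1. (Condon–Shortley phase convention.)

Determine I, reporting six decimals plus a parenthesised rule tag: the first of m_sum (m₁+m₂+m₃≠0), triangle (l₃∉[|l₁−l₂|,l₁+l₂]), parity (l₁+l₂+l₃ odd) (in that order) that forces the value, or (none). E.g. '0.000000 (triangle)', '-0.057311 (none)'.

0.000000 (m_sum)

m-sum = -3 + 0 + 1 = -2 ≠ 0 ⇒ I = 0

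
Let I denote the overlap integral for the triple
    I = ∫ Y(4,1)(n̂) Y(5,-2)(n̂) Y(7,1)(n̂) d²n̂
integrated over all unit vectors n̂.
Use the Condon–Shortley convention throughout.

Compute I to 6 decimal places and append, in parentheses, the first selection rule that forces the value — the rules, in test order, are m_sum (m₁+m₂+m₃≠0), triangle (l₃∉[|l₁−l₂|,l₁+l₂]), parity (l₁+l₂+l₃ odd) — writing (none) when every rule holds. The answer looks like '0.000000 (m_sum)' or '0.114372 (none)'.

0.070568 (none)

Rules hold: Σm=0, L=16 even, 1≤7≤9.
N = 9·11·15 = 1485
Δ = 2!·6!·8!/17! = 1/6126120
Racah Σ t=0..2: t=0:+1/69120 t=1:−1/20736 t=2:+1/69120 = -1/51840
⇒ 3j(4 5 7; 0 0 0)² = 280/21879, sgn +1
Racah Σ t=0..2: t=0:+1/51840 t=1:−1/69120 t=2:+1/1209600 = 41/7257600
⇒ 3j(4 5 7; 1 -2 1)² = 1681/510510, sgn +1
4πI² = N·(3j₀)²·(3jₘ)² = 33620/537251
I = +1·√(0.0625778/4π) = 0.07056759
No selection rule forces the value: the integral is nonzero (none).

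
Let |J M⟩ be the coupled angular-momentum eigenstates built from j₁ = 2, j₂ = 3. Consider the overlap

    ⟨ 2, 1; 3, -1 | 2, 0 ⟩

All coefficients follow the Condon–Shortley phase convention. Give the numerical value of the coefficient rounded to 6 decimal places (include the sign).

−√(1/7) ≈ -0.377964

j₁+j₂−J=3  J+j₁−j₂=1  J−j₁+j₂=3  j₁+j₂+J+1=8
(j₁±m₁, j₂±m₂, J±M) = (3,1,2,4,2,2)
P² = 36/7
sum k=0..1:
  [0] +1/12 = 1/12
  [1] −1/4 = -1/4
S = -1/6
C² = P²·S² = 1/7 ; C = -0.377964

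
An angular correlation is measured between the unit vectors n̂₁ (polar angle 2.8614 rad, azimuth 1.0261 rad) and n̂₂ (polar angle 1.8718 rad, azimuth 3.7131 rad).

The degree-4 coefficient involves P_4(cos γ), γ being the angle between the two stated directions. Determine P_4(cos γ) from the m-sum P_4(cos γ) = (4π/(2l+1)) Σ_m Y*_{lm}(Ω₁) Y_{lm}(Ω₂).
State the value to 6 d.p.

0.366514

Expand P_4 via completeness: Σ_{m} conj(Y_{4,m}) at Ω₁ times Y_{4,m} at Ω₂ —
  m=-4: Y*=(-0.001478, -0.002124)  Y=(-0.241434, -0.277935)  product (-0.000233, 0.000924)
  m=-3: Y*=(0.025388, -0.001609)  Y=(-0.046301, -0.319924)  product (-0.001690, -0.008048)
  m=-2: Y*=(-0.064731, 0.123912)  Y=(-0.048695, 0.106802)  product (-0.010082, -0.012947)
  m=-1: Y*=(-0.225710, -0.372562)  Y=(-0.268677, 0.172786)  product (0.125016, 0.061100)
  m=+0: Y*=(0.544341, -0.000000)  Y=(0.067008, 0.000000)  product (0.036475, 0.000000)
  m=+1: Y*=(0.225710, -0.372562)  Y=(0.268677, 0.172786)  product (0.125016, -0.061100)
  m=+2: Y*=(-0.064731, -0.123912)  Y=(-0.048695, -0.106802)  product (-0.010082, 0.012947)
  m=+3: Y*=(-0.025388, -0.001609)  Y=(0.046301, -0.319924)  product (-0.001690, 0.008048)
  m=+4: Y*=(-0.001478, 0.002124)  Y=(-0.241434, 0.277935)  product (-0.000233, -0.000924)
Σ over m = (0.262497, -0.000000); ×(4π/9) → (0.366514, -0.000000). Real part: 0.366514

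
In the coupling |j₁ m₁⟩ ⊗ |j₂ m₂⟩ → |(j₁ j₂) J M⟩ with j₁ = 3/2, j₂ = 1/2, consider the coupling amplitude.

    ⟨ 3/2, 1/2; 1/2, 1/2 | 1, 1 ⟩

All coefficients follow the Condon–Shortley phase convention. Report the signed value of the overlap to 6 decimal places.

−√(1/4) = -0.500000

j₁+j₂−J=1  J+j₁−j₂=2  J−j₁+j₂=0  j₁+j₂+J+1=4
(j₁±m₁, j₂±m₂, J±M) = (2,1,1,0,2,0)
P² = 1
sum k=1..1:
  [1] −1/2 = -1/2
S = -1/2
C² = P²·S² = 1/4 ; C = -0.500000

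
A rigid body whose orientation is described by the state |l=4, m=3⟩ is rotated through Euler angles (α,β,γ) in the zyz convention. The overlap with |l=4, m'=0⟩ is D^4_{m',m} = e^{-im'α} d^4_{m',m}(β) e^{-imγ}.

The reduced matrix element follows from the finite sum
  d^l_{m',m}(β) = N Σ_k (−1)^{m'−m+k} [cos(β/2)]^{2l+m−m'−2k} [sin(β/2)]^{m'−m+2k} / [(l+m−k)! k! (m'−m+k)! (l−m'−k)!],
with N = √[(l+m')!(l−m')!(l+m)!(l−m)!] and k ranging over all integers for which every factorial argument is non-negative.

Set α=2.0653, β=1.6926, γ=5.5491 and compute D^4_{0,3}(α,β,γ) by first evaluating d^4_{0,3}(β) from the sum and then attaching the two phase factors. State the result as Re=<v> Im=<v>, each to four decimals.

Re=0.1037 Im=-0.1419

D^4_{0,3}(2.0653,1.6926,5.5491) = e^{-i·0·2.0653}·d^4_{0,3}(1.6926)·e^{-i·3·5.5491}. Compute d first:
With c≡cos(β/2)=0.662758 and s≡sin(β/2)=0.748833, N=[24·24·5040·1]^{1/2}=1703.830978
The bounds max(0,m−m')=3 and min(l+m,l−m')=4 give 2 terms
  k=3: (−1)^0·1703.8310/(144)·0.6628^5·0.7488^3 = +0.635324
  k=4: (−1)^1·1703.8310/(144)·0.6628^3·0.7488^5 = -0.811065
d^4_{0,3}(1.6926) = +0.635324 -0.811065 = -0.175740
D = (+1.000000+0.000000i)·(-0.175740)·(-0.590324+0.807167i) = +0.103744-0.141852i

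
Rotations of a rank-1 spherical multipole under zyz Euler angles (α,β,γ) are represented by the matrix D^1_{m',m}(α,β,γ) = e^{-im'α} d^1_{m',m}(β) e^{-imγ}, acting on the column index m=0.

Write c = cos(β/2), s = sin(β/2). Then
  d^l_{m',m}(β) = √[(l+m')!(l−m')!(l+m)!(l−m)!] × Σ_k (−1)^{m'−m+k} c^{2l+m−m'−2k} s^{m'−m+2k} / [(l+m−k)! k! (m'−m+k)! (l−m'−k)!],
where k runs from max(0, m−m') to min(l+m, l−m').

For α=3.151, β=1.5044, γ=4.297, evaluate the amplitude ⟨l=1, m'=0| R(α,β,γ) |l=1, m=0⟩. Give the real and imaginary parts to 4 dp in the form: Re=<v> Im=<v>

Re=0.0663 Im=0.0000

First d^1_{0,0}(β=1.5044), then the phase factors e^{-i(0)α} and e^{-i(0)γ}:
c=cos(1.504400/2)=0.730187, s=sin(1.504400/2)=0.683247; N=√[1·1·1·1]=1.000000
k: max(0,(0)−(0))=0 … min(1+(0),1−(0))=1
  k=0: (−1)^0·1.0000/(1)·0.7302^2·0.6832^0 = +0.533174
  k=1: (−1)^1·1.0000/(1)·0.7302^0·0.6832^2 = -0.466826
d^1_{0,0}(1.5044) = +0.533174 -0.466826 = +0.066348
D = (+1.000000+0.000000i)·(+0.066348)·(+1.000000+0.000000i) = +0.066348+0.000000i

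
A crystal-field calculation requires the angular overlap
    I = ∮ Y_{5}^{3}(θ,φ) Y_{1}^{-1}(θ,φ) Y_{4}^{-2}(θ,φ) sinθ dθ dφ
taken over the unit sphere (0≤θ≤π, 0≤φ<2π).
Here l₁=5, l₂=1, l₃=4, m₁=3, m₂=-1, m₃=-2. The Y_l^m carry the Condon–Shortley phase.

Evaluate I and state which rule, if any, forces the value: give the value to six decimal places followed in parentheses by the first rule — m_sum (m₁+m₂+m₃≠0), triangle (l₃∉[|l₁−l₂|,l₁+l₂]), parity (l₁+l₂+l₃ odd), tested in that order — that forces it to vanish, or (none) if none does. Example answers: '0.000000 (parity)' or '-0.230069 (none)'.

-0.259847 (none)

m-sum 0 ✓  L=10 even ✓  4≤4≤6 ✓
Π(2lᵢ+1) = 11×3×9 = 297
triangle coeff Δ(5,1,4) = 1/495
Σ_t [1,1]: t=1:−1/576 = -1/576
(3j)²=5/99 [(5 1 4; 0 0 0)], sign=-1
Σ_t [0,0]: t=0:+1/2880 = 1/2880
(3j)²=28/495 [(5 1 4; 3 -1 -2)], sign=+1
⇒ 4πI² = 28/33
I = (-1)√(28/33/(4π)) = -0.25984664
No selection rule forces the value: the integral is nonzero (none).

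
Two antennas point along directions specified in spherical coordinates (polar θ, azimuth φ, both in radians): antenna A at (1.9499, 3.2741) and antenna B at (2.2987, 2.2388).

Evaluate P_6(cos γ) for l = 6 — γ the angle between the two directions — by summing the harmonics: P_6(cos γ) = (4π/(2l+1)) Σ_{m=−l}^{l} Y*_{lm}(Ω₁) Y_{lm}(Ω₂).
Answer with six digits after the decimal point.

0.171798

Term-by-term m-sum for l=6 (normalisation 4π/13 = 0.966644):
  term(m=-6) = 0.02591 - 0.00185j   from Y*(Ω₁)=0.21745 + 0.22169j, Y(Ω₂)=0.05417 - 0.06374j
  term(m=-5) = 0.04953 - 0.09895j   from Y*(Ω₁)=0.33787 + 0.26360j, Y(Ω₂)=-0.05090 - 0.25315j
  term(m=-4) = -0.03121 - 0.04857j   from Y*(Ω₁)=0.11616 + 0.06806j, Y(Ω₂)=-0.38241 - 0.19405j
  term(m=-3) = 0.09722 - 0.00347j   from Y*(Ω₁)=-0.26614 - 0.11174j, Y(Ω₂)=-0.30590 + 0.14148j
  term(m=-2) = -0.01039 + 0.01902j   from Y*(Ω₁)=-0.22958 - 0.06231j, Y(Ω₂)=0.02120 - 0.08861j
  term(m=-1) = -0.04050 - 0.06826j   from Y*(Ω₁)=0.21202 + 0.02826j, Y(Ω₂)=-0.22986 - 0.29133j
  term(m=+0) = -0.00340 + 0.00000j   from Y*(Ω₁)=0.25845 + 0.00000j, Y(Ω₂)=-0.01314 + 0.00000j
  term(m=+1) = -0.04050 + 0.06826j   from Y*(Ω₁)=-0.21202 + 0.02826j, Y(Ω₂)=0.22986 - 0.29133j
  term(m=+2) = -0.01039 - 0.01902j   from Y*(Ω₁)=-0.22958 + 0.06231j, Y(Ω₂)=0.02120 + 0.08861j
  term(m=+3) = 0.09722 + 0.00347j   from Y*(Ω₁)=0.26614 - 0.11174j, Y(Ω₂)=0.30590 + 0.14148j
  term(m=+4) = -0.03121 + 0.04857j   from Y*(Ω₁)=0.11616 - 0.06806j, Y(Ω₂)=-0.38241 + 0.19405j
  term(m=+5) = 0.04953 + 0.09895j   from Y*(Ω₁)=-0.33787 + 0.26360j, Y(Ω₂)=0.05090 - 0.25315j
  term(m=+6) = 0.02591 + 0.00185j   from Y*(Ω₁)=0.21745 - 0.22169j, Y(Ω₂)=0.05417 + 0.06374j
Σ over m = 0.17773 + 0.00000j; ×(4π/13) → 0.17180 + 0.00000j. Real part: 0.171798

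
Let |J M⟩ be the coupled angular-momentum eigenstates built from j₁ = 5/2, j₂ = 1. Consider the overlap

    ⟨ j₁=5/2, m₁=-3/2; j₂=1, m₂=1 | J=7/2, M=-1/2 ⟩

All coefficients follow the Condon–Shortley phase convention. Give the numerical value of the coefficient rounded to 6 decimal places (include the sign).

√[8·0!5!2!/8! · 1!4!2!0!3!4!] = √(2304/7)
  +(−1)^0/∏(0,0,4,2,1,0)! = 1/48  (running 1/48)
⟨..|..⟩ = √(2304/7)·(1/48) = +0.377964

+√(1/7) = +0.377964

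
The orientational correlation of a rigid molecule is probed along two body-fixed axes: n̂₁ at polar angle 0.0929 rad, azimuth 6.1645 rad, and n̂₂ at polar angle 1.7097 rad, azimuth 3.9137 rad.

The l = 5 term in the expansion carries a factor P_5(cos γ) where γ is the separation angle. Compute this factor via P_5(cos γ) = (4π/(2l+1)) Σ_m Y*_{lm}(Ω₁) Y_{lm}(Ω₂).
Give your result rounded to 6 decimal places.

Summing Y*_{l m}(θ₁,φ₁)·Y_{l m}(θ₂,φ₂) over m ∈ [−5, 5]; prefactor 4π/(2·5+1) = 1.142397:
  [-5]  conj(Y_{5,-5})(Ω₁) = +0.000003-0.000002i ; Y_{5,-5}(Ω₂) = +0.332761-0.291233i ; Δ = +0.000000-0.000001i
  [-4]  conj(Y_{5,-4})(Ω₁) = +0.000096-0.000049i ; Y_{5,-4}(Ω₂) = +0.195223+0.010388i ; Δ = +0.000019-0.000009i
  [-3]  conj(Y_{5,-3})(Ω₁) = +0.002051-0.000763i ; Y_{5,-3}(Ω₂) = -0.188627-0.204303i ; Δ = -0.000543-0.000275i
  [-2]  conj(Y_{5,-2})(Ω₁) = +0.027865-0.006741i ; Y_{5,-2}(Ω₂) = +0.005765-0.216842i ; Δ = -0.001301-0.006081i
  [-1]  conj(Y_{5,-1})(Ω₁) = +0.228956-0.027302i ; Y_{5,-1}(Ω₂) = -0.168015+0.163608i ; Δ = -0.034001+0.042046i
  [+0]  conj(Y_{5,0})(Ω₁) = +0.875994-0.000000i ; Y_{5,0}(Ω₂) = -0.221535+0.000000i ; Δ = -0.194064+0.000000i
  [+1]  conj(Y_{5,1})(Ω₁) = -0.228956-0.027302i ; Y_{5,1}(Ω₂) = +0.168015+0.163608i ; Δ = -0.034001-0.042046i
  [+2]  conj(Y_{5,2})(Ω₁) = +0.027865+0.006741i ; Y_{5,2}(Ω₂) = +0.005765+0.216842i ; Δ = -0.001301+0.006081i
  [+3]  conj(Y_{5,3})(Ω₁) = -0.002051-0.000763i ; Y_{5,3}(Ω₂) = +0.188627-0.204303i ; Δ = -0.000543+0.000275i
  [+4]  conj(Y_{5,4})(Ω₁) = +0.000096+0.000049i ; Y_{5,4}(Ω₂) = +0.195223-0.010388i ; Δ = +0.000019+0.000009i
  [+5]  conj(Y_{5,5})(Ω₁) = -0.000003-0.000002i ; Y_{5,5}(Ω₂) = -0.332761-0.291233i ; Δ = +0.000000+0.000001i
Σ over m = -0.265714+0.000000i; ×(4π/11) → -0.303551+0.000000i. Real part: -0.303551

-0.303551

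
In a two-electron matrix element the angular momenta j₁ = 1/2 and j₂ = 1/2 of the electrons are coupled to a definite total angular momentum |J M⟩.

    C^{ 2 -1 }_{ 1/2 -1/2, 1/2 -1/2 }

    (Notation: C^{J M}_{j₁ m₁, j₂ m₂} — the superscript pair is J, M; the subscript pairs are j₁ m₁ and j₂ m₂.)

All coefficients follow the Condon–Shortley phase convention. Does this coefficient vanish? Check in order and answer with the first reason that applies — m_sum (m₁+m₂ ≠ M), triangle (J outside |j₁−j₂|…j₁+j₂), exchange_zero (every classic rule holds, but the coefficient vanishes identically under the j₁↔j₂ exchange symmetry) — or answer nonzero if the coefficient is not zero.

triangle

m-sum: m₁+m₂ = -1/2+(-1/2) = -1, M = -1  ✓
triangle: need |j₁−j₂| ≤ J ≤ j₁+j₂, i.e. J ∈ [0, 1]; J = 2 is outside ✗ ⇒ coefficient is 0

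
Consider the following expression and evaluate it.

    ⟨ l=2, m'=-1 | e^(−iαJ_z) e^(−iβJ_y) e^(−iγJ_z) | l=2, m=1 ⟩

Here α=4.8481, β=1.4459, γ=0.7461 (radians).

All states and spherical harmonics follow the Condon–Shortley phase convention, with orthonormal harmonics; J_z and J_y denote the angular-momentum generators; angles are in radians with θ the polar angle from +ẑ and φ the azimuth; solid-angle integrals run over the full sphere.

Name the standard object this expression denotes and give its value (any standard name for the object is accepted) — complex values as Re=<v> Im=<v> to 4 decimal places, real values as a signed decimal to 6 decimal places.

This is a Wigner D-matrix element — the rotation-matrix element ⟨l m'| R(α,β,γ) |l m⟩ in the angular-momentum basis.
D^2_{-1,1}(4.8481,1.4459,0.7461) = e^{-i·-1·4.8481}·d^2_{-1,1}(1.4459)·e^{-i·1·0.7461}. Compute d first:
Half-angle: c=0.749857, s=0.661600. N=√(1·6·6·1)=6.000000
k: max(0,(1)−(-1))=2 … min(2+(1),2−(-1))=3
  k=2: (−1)^0·6.0000/(2)·0.7499^2·0.6616^2 = +0.738361
  k=3: (−1)^1·6.0000/(6)·0.7499^0·0.6616^4 = -0.191594
d^2_{-1,1}(1.4459) = +0.738361 -0.191594 = +0.546768
D = (+0.135295-0.990805i)·(+0.546768)·(+0.734342-0.678780i) = -0.313400-0.448035i

Wigner D-matrix element, Re=-0.3134 Im=-0.4480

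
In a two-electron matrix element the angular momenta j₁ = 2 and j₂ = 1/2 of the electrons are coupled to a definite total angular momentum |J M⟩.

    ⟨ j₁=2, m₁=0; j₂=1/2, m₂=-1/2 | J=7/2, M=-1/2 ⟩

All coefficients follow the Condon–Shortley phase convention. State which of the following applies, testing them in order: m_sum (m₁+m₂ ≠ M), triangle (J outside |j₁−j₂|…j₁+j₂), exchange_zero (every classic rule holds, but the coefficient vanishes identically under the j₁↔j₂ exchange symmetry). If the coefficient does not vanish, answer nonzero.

triangle

m-sum: m₁+m₂ = 0+(-1/2) = -1/2, M = -1/2  ✓
triangle: need |j₁−j₂| ≤ J ≤ j₁+j₂, i.e. J ∈ [3/2, 5/2]; J = 7/2 is outside ✗ ⇒ coefficient is 0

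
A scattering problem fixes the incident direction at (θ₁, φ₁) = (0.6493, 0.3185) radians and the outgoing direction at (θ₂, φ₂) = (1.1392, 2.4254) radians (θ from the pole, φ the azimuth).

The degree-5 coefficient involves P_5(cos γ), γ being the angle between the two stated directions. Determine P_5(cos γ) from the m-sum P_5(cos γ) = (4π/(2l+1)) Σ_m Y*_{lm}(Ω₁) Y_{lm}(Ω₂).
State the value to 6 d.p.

0.097496

Term-by-term m-sum for l=5 (normalisation 4π/11 = 1.142397):
  m=-5: (-0.00081 + 0.03750j) × (0.25968 + 0.12205j) = -0.00479 + 0.00964j  (running Σ = -0.00479 + 0.00964j)
  m=-4: (0.04569 + 0.14941j) × (-0.40199 + 0.11421j) = -0.03543 - 0.05484j  (running Σ = -0.04022 - 0.04520j)
  m=-3: (0.20788 + 0.29409j) × (0.08140 - 0.12485j) = 0.05364 - 0.00201j  (running Σ = 0.01342 - 0.04722j)
  m=-2: (0.35834 + 0.26513j) × (-0.03833 - 0.27518j) = 0.05922 - 0.10877j  (running Σ = 0.07264 - 0.15599j)
  m=-1: (0.10491 + 0.03459j) × (0.17705 + 0.15409j) = 0.01324 + 0.02229j  (running Σ = 0.08589 - 0.13370j)
  m=0: (-0.37750 + 0.00000j) × (0.22895 + 0.00000j) = -0.08643 + 0.00000j  (running Σ = -0.00054 - 0.13370j)
  m=1: (-0.10491 + 0.03459j) × (-0.17705 + 0.15409j) = 0.01324 - 0.02229j  (running Σ = 0.01270 - 0.15599j)
  m=2: (0.35834 - 0.26513j) × (-0.03833 + 0.27518j) = 0.05922 + 0.10877j  (running Σ = 0.07192 - 0.04722j)
  m=3: (-0.20788 + 0.29409j) × (-0.08140 - 0.12485j) = 0.05364 + 0.00201j  (running Σ = 0.12556 - 0.04520j)
  m=4: (0.04569 - 0.14941j) × (-0.40199 - 0.11421j) = -0.03543 + 0.05484j  (running Σ = 0.09013 + 0.00964j)
  m=5: (0.00081 + 0.03750j) × (-0.25968 + 0.12205j) = -0.00479 - 0.00964j  (running Σ = 0.08534 + 0.00000j)
Accumulated sum 0.08534 + 0.00000j; after 4π/(2l+1) scaling, 0.09750 + 0.00000j ⇒ P_5 = 0.097496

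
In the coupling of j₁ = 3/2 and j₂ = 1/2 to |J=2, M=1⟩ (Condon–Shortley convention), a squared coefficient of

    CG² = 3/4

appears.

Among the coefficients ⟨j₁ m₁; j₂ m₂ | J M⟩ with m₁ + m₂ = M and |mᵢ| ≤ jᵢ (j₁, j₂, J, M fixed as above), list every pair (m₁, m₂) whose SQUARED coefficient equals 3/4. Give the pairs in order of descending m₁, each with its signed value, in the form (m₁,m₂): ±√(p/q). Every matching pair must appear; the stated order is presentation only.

(1/2,1/2): +√(3/4)

Admissible pairs with m₁+m₂ = M = 1: (1/2,1/2), (3/2,-1/2)
  (m₁,m₂)=(3/2,-1/2): CG² = 1/4, CG = +√(1/4)
  (m₁,m₂)=(1/2,1/2): CG² = 3/4, CG = +√(3/4)   ← matches the target
Pairs with CG² = 3/4: (1/2,1/2): +√(3/4)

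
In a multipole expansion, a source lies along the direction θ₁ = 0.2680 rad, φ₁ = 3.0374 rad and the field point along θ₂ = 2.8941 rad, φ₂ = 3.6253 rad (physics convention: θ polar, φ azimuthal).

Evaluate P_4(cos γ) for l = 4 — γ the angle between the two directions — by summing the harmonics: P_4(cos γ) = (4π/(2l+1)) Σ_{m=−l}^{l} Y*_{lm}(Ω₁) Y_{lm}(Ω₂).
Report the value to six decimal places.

Addition theorem: P_4(cos γ) = (4π/9) Σ_m Y*_{lm}(Ω₁) Y_{lm}(Ω₂), m = −4…4:
  m=-4: Y*=+0.001990-0.000881i  Y=-0.000567-0.001489i  product -0.000002-0.000002i
  m=-3: Y*=-0.021326+0.006892i  Y=+0.002130-0.017713i  product +0.000077+0.000392i
  m=-2: Y*=+0.126433-0.026735i  Y=+0.063563-0.092239i  product +0.005570-0.013361i
  m=-1: Y*=-0.421618+0.044089i  Y=+0.356102-0.187072i  product -0.141891+0.094573i
  m=+0: Y*=+0.567779-0.000000i  Y=+0.605682+0.000000i  product +0.343893+0.000000i
  m=+1: Y*=+0.421618+0.044089i  Y=-0.356102-0.187072i  product -0.141891-0.094573i
  m=+2: Y*=+0.126433+0.026735i  Y=+0.063563+0.092239i  product +0.005570+0.013361i
  m=+3: Y*=+0.021326+0.006892i  Y=-0.002130-0.017713i  product +0.000077-0.000392i
  m=+4: Y*=+0.001990+0.000881i  Y=-0.000567+0.001489i  product -0.000002+0.000002i
Accumulated sum +0.071401+0.000000i; after 4π/(2l+1) scaling, +0.099694+0.000000i ⇒ P_4 = 0.099694

0.099694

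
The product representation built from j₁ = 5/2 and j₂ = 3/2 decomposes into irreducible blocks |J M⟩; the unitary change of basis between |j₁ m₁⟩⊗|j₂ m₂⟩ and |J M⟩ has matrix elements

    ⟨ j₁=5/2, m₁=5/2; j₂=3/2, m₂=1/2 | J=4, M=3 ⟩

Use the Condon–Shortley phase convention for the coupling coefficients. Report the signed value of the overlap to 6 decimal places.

+√(3/8) ≈ +0.612372

√[9·0!5!3!/9! · 5!0!2!1!7!1!] = √(21600)
  +(−1)^0/∏(0,0,0,2,5,1)! = 1/240  (running 1/240)
⟨..|..⟩ = √(21600)·(1/240) = +0.612372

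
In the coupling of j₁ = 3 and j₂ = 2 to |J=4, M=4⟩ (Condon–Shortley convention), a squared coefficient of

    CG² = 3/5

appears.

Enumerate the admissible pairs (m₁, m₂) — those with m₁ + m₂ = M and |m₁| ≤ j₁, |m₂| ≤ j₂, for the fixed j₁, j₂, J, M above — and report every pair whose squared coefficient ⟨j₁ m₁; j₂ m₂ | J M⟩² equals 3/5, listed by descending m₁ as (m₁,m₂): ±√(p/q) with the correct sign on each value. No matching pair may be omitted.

Admissible pairs with m₁+m₂ = M = 4: (2,2), (3,1)
  (m₁,m₂)=(3,1): CG² = 3/5, CG = +√(3/5)   ← matches the target
  (m₁,m₂)=(2,2): CG² = 2/5, CG = −√(2/5)
Pairs with CG² = 3/5: (3,1): +√(3/5)

(3,1): +√(3/5)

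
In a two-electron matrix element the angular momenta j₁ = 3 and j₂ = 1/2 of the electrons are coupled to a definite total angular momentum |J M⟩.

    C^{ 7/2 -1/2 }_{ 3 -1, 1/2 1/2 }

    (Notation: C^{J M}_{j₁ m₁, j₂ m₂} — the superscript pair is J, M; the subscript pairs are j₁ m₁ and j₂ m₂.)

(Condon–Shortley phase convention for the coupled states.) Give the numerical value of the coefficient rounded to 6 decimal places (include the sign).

+√(3/7) ≈ +0.654654

√[8·0!6!1!/8! · 2!4!1!0!3!4!] = √(6912/7)
  +(−1)^0/∏(0,0,4,1,2,0)! = 1/48  (running 1/48)
⟨..|..⟩ = √(6912/7)·(1/48) = +0.654654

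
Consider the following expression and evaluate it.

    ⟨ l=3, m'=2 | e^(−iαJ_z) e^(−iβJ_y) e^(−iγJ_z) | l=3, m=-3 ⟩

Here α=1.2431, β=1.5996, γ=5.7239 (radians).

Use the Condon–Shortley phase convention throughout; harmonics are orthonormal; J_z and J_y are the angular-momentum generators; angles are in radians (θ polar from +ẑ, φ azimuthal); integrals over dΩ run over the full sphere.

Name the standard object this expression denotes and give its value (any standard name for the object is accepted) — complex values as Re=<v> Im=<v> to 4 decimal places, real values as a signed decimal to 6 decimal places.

Wigner D-matrix element, Re=0.1689 Im=-0.2765

This is a Wigner D-matrix element — the rotation-matrix element ⟨l m'| R(α,β,γ) |l m⟩ in the angular-momentum basis.
D^3_{2,-3}(1.2431,1.5996,5.7239) = e^{-i·2·1.2431}·d^3_{2,-3}(1.5996)·e^{-i·-3·5.7239}. Compute d first:
Half-angle: c=0.696850, s=0.717217. N=√(120·1·1·720)=293.938769
k: max(0,(-3)−(2))=0 … min(3+(-3),3−(2))=0
  k=0: (−1)^5·293.9388/(120)·0.6969^1·0.7172^5 = -0.323942
d^3_{2,-3}(1.5996) = -0.323942
Attach z-rotation phases: D = e^{-i(2)(1.2431)}·(-0.323942)·e^{-i(-3)(5.7239)} = +0.168860-0.276450i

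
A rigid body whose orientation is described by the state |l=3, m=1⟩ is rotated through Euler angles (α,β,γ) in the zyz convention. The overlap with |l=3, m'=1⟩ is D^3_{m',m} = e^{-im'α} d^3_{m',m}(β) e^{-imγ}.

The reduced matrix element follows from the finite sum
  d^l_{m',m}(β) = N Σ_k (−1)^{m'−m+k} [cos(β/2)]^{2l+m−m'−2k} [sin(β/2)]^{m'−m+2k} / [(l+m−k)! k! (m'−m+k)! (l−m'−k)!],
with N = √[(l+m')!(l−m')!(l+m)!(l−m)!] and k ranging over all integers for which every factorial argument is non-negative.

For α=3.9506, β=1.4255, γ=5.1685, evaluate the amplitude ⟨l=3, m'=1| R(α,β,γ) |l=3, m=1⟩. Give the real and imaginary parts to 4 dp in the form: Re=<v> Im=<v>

Re=0.2911 Im=0.0919

Split into d^3_{1,1}(β=1.4255) × two z-phases.
With c≡cos(β/2)=0.756566 and s≡sin(β/2)=0.653917, N=[24·2·24·2]^{1/2}=48.000000
Admissible k: 0..2 (factorial args all ≥0)
  k=0: (−1)^0·48.0000/(48)·0.7566^6·0.6539^0 = +0.187535
  k=1: (−1)^1·48.0000/(6)·0.7566^4·0.6539^2 = -1.120788
  k=2: (−1)^2·48.0000/(8)·0.7566^2·0.6539^4 = +0.627965
d^3_{1,1}(1.4255) = +0.187535 -1.120788 +0.627965 = -0.305288
Phases: e^{-i·(1)·3.9506}=-0.690217+0.723602i, e^{-i·(1)·5.1685}=+0.440460+0.897772i ⇒ D=+0.291135+0.091873i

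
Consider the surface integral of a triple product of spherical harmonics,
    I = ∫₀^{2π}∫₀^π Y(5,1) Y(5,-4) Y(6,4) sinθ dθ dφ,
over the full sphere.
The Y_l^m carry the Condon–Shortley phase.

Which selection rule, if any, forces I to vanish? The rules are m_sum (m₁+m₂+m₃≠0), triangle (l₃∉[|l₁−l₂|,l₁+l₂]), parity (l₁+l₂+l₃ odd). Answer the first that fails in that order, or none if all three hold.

m_sum

Σmᵢ = 1  ✗
l₃∈[|l₁−l₂|,l₁+l₂]=[0,10], have l₃=6
Σlᵢ = 16 ⇒ even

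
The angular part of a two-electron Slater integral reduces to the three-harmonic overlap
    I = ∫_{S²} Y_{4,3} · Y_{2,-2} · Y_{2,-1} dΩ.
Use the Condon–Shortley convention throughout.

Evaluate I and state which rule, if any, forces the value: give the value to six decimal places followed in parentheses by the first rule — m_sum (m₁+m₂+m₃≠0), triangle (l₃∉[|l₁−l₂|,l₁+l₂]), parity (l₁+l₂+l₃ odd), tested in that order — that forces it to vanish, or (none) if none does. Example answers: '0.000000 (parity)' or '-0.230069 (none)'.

-0.238414 (none)

m-sum 0 ✓  L=8 even ✓  2≤2≤6 ✓
Π(2lᵢ+1) = 9×5×5 = 225
triangle coeff Δ(4,2,2) = 1/630
Σ_t [2,2]: t=2:+1/16 = 1/16
(3j)²=2/35 [(4 2 2; 0 0 0)], sign=+1
Σ_t [0,0]: t=0:+1/144 = 1/144
(3j)²=1/18 [(4 2 2; 3 -2 -1)], sign=-1
⇒ 4πI² = 5/7
I = (-1)√(5/7/(4π)) = -0.23841361
No selection rule forces the value: the integral is nonzero (none).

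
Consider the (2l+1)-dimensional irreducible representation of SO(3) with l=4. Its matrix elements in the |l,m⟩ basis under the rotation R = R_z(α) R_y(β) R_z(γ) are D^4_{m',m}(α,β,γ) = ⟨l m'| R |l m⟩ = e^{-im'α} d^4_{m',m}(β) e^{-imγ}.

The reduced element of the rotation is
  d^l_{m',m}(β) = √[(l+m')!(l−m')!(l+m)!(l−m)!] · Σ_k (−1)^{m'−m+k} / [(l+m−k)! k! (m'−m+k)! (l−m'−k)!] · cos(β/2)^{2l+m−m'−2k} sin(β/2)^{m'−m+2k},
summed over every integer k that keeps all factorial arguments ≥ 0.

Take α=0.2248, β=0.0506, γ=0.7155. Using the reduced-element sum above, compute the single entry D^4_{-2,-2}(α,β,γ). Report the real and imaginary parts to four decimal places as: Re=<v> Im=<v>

Re=-0.3018 Im=0.9427

D^4_{-2,-2}(0.2248,0.0506,0.7155) = e^{-i·-2·0.2248}·d^4_{-2,-2}(0.0506)·e^{-i·-2·0.7155}. Compute d first:
c=cos(0.050600/2)=0.999680, s=sin(0.050600/2)=0.025297; N=√[2·720·2·720]=1440.000000
k: max(0,(-2)−(-2))=0 … min(4+(-2),4−(-2))=2
  k=0: (−1)^0·1440.0000/(1440)·0.9997^8·0.0253^0 = +0.997443
  k=1: (−1)^1·1440.0000/(120)·0.9997^6·0.0253^2 = -0.007665
  k=2: (−1)^2·1440.0000/(96)·0.9997^4·0.0253^4 = +0.000006
d^4_{-2,-2}(0.0506) = +0.997443 -0.007665 +0.000006 = +0.989784
Attach z-rotation phases: D = e^{-i(-2)(0.2248)}·(+0.989784)·e^{-i(-2)(0.7155)} = -0.301757+0.942664i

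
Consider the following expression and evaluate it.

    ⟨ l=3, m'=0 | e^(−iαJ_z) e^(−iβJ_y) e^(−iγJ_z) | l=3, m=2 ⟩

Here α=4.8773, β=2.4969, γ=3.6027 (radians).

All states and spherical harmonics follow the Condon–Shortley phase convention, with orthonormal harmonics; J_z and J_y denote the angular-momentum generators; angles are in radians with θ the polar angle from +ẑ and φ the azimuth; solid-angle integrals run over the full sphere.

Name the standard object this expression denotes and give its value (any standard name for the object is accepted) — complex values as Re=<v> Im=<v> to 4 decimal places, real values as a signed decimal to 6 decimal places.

This is a Wigner D-matrix element — the rotation-matrix element ⟨l m'| R(α,β,γ) |l m⟩ in the angular-momentum basis.
D^3_{0,2}(4.8773,2.4969,3.6027) = e^{-i·0·4.8773}·d^3_{0,2}(2.4969)·e^{-i·2·3.6027}. Compute d first:
Half-angle: c=0.316793, s=0.948495. N=√(6·6·120·1)=65.726707
Admissible k: 2..3 (factorial args all ≥0)
  k=2: (−1)^0·65.7267/(12)·0.3168^4·0.9485^2 = +0.049629
  k=3: (−1)^1·65.7267/(12)·0.3168^2·0.9485^4 = -0.444889
d^3_{0,2}(2.4969) = +0.049629 -0.444889 = -0.395260
Attach z-rotation phases: D = e^{-i(0)(4.8773)}·(-0.395260)·e^{-i(2)(3.6027)} = -0.238759+0.314999i

Wigner D-matrix element, Re=-0.2388 Im=0.3150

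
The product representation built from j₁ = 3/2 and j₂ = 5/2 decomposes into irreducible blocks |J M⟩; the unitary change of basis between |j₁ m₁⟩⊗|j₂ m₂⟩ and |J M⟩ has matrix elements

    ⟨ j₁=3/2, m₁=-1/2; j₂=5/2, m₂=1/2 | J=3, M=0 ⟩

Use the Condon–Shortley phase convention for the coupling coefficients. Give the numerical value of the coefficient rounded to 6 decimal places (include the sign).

j₁+j₂−J=1  J+j₁−j₂=2  J−j₁+j₂=4  j₁+j₂+J+1=8
(j₁±m₁, j₂±m₂, J±M) = (1,2,3,2,3,3)
P² = 36/5
sum k=0..1:
  [0] +1/12 = 1/12
  [1] −1/4 = -1/4
S = -1/6
C² = P²·S² = 1/5 ; C = -0.447214

−√(1/5) ≈ -0.447214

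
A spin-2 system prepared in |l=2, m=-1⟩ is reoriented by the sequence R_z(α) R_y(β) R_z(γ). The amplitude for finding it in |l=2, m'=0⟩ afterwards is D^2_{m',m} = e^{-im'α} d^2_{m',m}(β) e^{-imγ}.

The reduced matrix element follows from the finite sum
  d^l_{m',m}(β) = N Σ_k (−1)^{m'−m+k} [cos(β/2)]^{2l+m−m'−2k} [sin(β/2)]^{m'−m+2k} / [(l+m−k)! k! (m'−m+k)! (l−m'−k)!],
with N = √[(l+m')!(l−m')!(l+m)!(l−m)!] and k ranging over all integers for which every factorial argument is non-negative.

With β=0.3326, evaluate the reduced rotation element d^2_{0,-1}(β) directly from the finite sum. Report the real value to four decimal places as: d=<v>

d=-0.3780

d^2_{0,-1}(β=0.3326) via the finite sum:
With c≡cos(β/2)=0.986204 and s≡sin(β/2)=0.165535, N=[2·2·1·6]^{1/2}=4.898979
Admissible k: 0..1 (factorial args all ≥0)
  k=0: (−1)^1·4.8990/(2)·0.9862^3·0.1655^1 = -0.388924
  k=1: (−1)^2·4.8990/(2)·0.9862^1·0.1655^3 = +0.010957
d^2_{0,-1}(0.3326) = -0.388924 +0.010957 = -0.377966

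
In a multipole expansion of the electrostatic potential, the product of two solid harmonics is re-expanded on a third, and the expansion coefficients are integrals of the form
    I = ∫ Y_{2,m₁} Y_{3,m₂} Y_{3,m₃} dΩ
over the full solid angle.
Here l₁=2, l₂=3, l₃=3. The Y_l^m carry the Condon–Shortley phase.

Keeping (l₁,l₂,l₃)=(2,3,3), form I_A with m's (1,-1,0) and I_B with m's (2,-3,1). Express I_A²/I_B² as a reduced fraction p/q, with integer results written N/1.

l's match ⇒ only the (l;m) 3-j factors differ between A and B.
A: triangle coeff Δ(2,3,3) = 1/3780; Σ_t [0,1]: t=0:+1/8 t=1:−1/12 = 1/24; (3j)²=1/210 [(2 3 3; 1 -1 0)], sign=-1
B: triangle coeff Δ(2,3,3) = 1/3780; Σ_t [0,0]: t=0:+1/96 = 1/96; (3j)²=1/42 [(2 3 3; 2 -3 1)], sign=+1
I_A²/I_B² = (1/210)/(1/42) = 1/5

1/5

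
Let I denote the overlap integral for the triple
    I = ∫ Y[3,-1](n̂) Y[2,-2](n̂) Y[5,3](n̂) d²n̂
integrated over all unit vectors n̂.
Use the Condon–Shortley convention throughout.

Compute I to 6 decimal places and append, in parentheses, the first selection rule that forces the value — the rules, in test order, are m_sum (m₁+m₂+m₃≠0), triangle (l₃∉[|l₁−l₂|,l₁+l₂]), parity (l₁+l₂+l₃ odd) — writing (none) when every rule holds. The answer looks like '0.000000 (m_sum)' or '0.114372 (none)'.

-0.200476 (none)

m-sum 0 ✓  L=10 even ✓  1≤5≤5 ✓
Π(2lᵢ+1) = 7×5×11 = 385
triangle coeff Δ(3,2,5) = 1/2310
Σ_t [0,0]: t=0:+1/144 = 1/144
(3j)²=10/231 [(3 2 5; 0 0 0)], sign=-1
Σ_t [0,0]: t=0:+1/1152 = 1/1152
(3j)²=1/33 [(3 2 5; -1 -2 3)], sign=+1
⇒ 4πI² = 50/99
I = (-1)√(50/99/(4π)) = -0.20047604
No selection rule forces the value: the integral is nonzero (none).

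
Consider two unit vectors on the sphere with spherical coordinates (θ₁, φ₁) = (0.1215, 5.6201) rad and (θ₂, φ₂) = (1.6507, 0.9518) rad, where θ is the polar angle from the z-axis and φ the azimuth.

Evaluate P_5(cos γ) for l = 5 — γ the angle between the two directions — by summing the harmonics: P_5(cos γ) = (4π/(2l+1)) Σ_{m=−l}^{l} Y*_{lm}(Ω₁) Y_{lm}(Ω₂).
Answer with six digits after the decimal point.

Summing Y*_{l m}(θ₁,φ₁)·Y_{l m}(θ₂,φ₂) over m ∈ [−5, 5]; prefactor 4π/(2·5+1) = 1.142397:
  [-5]  conj(Y_{5,-5})(Ω₁) = -0.00001 + 0.00000j ; Y_{5,-5}(Ω₂) = 0.02128 + 0.45628j ; Δ = -0.00000 - 0.00001j
  [-4]  conj(Y_{5,-4})(Ω₁) = -0.00028 - 0.00015j ; Y_{5,-4}(Ω₂) = 0.09097 - 0.07143j ; Δ = -0.00004 + 0.00001j
  [-3]  conj(Y_{5,-3})(Ω₁) = -0.00197 - 0.00443j ; Y_{5,-3}(Ω₂) = 0.30986 + 0.09118j ; Δ = -0.00021 - 0.00155j
  [-2]  conj(Y_{5,-2})(Ω₁) = 0.01171 - 0.04690j ; Y_{5,-2}(Ω₂) = -0.04307 - 0.12461j ; Δ = -0.00635 + 0.00056j
  [-1]  conj(Y_{5,-1})(Ω₁) = 0.23230 - 0.18144j ; Y_{5,-1}(Ω₂) = 0.16888 - 0.23705j ; Δ = -0.00378 - 0.08571j
  [+0]  conj(Y_{5,0})(Ω₁) = 0.83479 + 0.00000j ; Y_{5,0}(Ω₂) = -0.13588 + 0.00000j ; Δ = -0.11343 + 0.00000j
  [+1]  conj(Y_{5,1})(Ω₁) = -0.23230 - 0.18144j ; Y_{5,1}(Ω₂) = -0.16888 - 0.23705j ; Δ = -0.00378 + 0.08571j
  [+2]  conj(Y_{5,2})(Ω₁) = 0.01171 + 0.04690j ; Y_{5,2}(Ω₂) = -0.04307 + 0.12461j ; Δ = -0.00635 - 0.00056j
  [+3]  conj(Y_{5,3})(Ω₁) = 0.00197 - 0.00443j ; Y_{5,3}(Ω₂) = -0.30986 + 0.09118j ; Δ = -0.00021 + 0.00155j
  [+4]  conj(Y_{5,4})(Ω₁) = -0.00028 + 0.00015j ; Y_{5,4}(Ω₂) = 0.09097 + 0.07143j ; Δ = -0.00004 - 0.00001j
  [+5]  conj(Y_{5,5})(Ω₁) = 0.00001 + 0.00000j ; Y_{5,5}(Ω₂) = -0.02128 + 0.45628j ; Δ = -0.00000 + 0.00001j
Total Σ_m = -0.13418 - 0.00000j. Multiply by 1.142397: -0.15329 - 0.00000j. P_5(cos γ) = -0.153285

-0.153285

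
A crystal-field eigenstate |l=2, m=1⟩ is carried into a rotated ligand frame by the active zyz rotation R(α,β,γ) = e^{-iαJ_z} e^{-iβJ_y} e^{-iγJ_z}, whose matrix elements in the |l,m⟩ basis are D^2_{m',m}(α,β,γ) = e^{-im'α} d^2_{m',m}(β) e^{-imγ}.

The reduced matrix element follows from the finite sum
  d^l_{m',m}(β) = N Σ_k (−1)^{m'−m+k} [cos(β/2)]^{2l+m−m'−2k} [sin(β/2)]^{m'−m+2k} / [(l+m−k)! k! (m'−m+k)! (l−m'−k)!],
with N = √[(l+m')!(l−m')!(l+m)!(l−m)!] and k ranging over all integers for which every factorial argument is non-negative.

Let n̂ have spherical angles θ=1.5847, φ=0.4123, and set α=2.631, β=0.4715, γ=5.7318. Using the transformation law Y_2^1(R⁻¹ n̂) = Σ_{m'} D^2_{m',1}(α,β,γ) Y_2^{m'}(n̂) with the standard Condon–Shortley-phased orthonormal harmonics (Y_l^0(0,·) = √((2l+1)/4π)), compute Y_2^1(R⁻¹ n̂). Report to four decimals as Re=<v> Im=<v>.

Re=-0.0077 Im=-0.2119

Need the full column D^2_{m',1} for m'=−2..2 at α=2.6310, β=0.4715, γ=5.7318.
cos(β/2)=0.972339, sin(β/2)=0.233572
d^2_{-2,1}: single k=3 term ⇒ +0.024781;  D = +0.022096-0.011218i
d^2_{-1,1}: k∈[2..3] ⇒ +0.154739 -0.002976 = +0.151763;  D = -0.151636-0.006189i
d^2_{0,1}: k∈[1..2] ⇒ +0.525958 -0.030350 = +0.495608;  D = +0.422158+0.259633i
d^2_{1,1}: k∈[0..1] ⇒ +0.893864 -0.154739 = +0.739125;  D = -0.360062-0.645493i
d^2_{2,1}: single k=0 term ⇒ -0.429443;  D = +0.000762-0.429442i
Y_2^{m'}(θ=1.5847,φ=0.4123) and Σ D·Y over m':
  (+0.0221-0.0112i)·(+0.2622-0.2836i)  (-0.1516-0.0062i)·(-0.0098+0.0043i)  (+0.4222+0.2596i)·(-0.3152+0.0000i)  (-0.3601-0.6455i)·(+0.0098+0.0043i)  (+0.0008-0.4294i)·(+0.2622+0.2836i)
Y_2^1(R⁻¹ n̂) = -0.007723-0.211910i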